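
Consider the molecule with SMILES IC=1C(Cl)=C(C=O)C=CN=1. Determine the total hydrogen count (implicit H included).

3

Walk through each heavy atom and fill implicit hydrogens from standard valence (C 4, N 3, O 2, S 2, halogen 1):
  atom 1: I (halogen, monovalent) → 0 H
  atom 2: C, bond orders sum to 4 (valence 4) → 0 H
  atom 3: C, bond orders sum to 4 (valence 4) → 0 H
  atom 4: Cl (halogen, monovalent) → 0 H
  atom 5: C, bond orders sum to 4 (valence 4) → 0 H
  atom 6: C, bond orders sum to 3 (valence 4) → 1 H
  atom 7: O, bond orders sum to 2 (valence 2) → 0 H
  atom 8: C, bond orders sum to 3 (valence 4) → 1 H
  atom 9: C, bond orders sum to 3 (valence 4) → 1 H
  atom 10: N, bond orders sum to 3 (valence 3) → 0 H
Total hydrogens: 3.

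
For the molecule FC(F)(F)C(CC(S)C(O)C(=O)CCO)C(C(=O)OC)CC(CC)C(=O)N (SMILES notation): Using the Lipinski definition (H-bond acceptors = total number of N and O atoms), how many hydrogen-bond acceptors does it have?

7

N atoms: 1; O atoms: 6.
Lipinski HBA = 1 + 6 = 7.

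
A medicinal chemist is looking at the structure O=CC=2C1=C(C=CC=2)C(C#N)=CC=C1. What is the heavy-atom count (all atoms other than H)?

Every atom symbol written in the SMILES (organic subset) is one heavy atom; implicit H are not written.
Heavy atoms by element → C:12, N:1, O:1.
Total: 14.

14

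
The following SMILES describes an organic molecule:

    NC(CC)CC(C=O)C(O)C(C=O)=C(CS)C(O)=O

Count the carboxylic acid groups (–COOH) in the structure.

1

The carboxylic acid motif appears at heavy-atom position 17 in the SMILES.
Other groups present: 2 aldehyde, 1 alkene, 1 hydroxyl, 1 primary amine, 1 thiol.
Carboxylic acid count: 1.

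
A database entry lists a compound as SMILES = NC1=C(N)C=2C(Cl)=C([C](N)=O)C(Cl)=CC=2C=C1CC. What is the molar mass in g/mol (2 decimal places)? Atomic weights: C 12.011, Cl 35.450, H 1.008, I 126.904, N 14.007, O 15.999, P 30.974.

First, the molecular formula is C13H13Cl2N3O (counting implicit H from valence).
  C: 13 × 12.011 = 156.143
  Cl: 2 × 35.450 = 70.900
  H: 13 × 1.008 = 13.104
  N: 3 × 14.007 = 42.021
  O: 1 × 15.999 = 15.999
Sum: 13×12.011 + 2×35.450 + 13×1.008 + 3×14.007 + 1×15.999 = 298.167 → 298.17 g/mol.

298.17 g/mol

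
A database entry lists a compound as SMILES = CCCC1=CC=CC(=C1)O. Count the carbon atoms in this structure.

9

Count every carbon token in the SMILES (each C, including those in ring-closure positions and inside branches).
Carbon count: 9.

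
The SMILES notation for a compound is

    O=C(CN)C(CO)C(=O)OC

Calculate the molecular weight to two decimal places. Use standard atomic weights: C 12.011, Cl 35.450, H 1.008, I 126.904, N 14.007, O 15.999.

First, the molecular formula is C6H11NO4 (counting implicit H from valence).
  C: 6 × 12.011 = 72.066
  H: 11 × 1.008 = 11.088
  N: 1 × 14.007 = 14.007
  O: 4 × 15.999 = 63.996
Sum: 6×12.011 + 11×1.008 + 1×14.007 + 4×15.999 = 161.157 → 161.16 g/mol.

161.16 g/mol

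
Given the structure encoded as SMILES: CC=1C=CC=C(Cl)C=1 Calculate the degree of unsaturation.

4

Degree of unsaturation = (number of rings) + (number of π bonds).
Ring closures in the SMILES: 1.
π bonds: 3 double bonds (each 1 DoU) → 3 DoU from unsaturation.
Total DoU = 1 + 3 = 4.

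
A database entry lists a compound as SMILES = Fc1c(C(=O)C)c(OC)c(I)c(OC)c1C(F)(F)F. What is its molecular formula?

C11H9F4IO3

Walk through each heavy atom and fill implicit hydrogens from standard valence (C 4, N 3, O 2, S 2, halogen 1); for lowercase aromatic atoms, an aromatic c carries 1 H when it has two neighbours and 0 H with three, and aromatic n carries 0 H:
  atom 1: F (halogen, monovalent) → 0 H
  atom 2: aromatic c, 3 neighbours → 0 H
  atom 3: aromatic c, 3 neighbours → 0 H
  atom 4: C, bond orders sum to 4 (valence 4) → 0 H
  atom 5: O, bond orders sum to 2 (valence 2) → 0 H
  atom 6: C, bond orders sum to 1 (valence 4) → 3 H
  atom 7: aromatic c, 3 neighbours → 0 H
  atom 8: O, bond orders sum to 2 (valence 2) → 0 H
  atom 9: C, bond orders sum to 1 (valence 4) → 3 H
  atom 10: aromatic c, 3 neighbours → 0 H
  atom 11: I (halogen, monovalent) → 0 H
  atom 12: aromatic c, 3 neighbours → 0 H
  atom 13: O, bond orders sum to 2 (valence 2) → 0 H
  atom 14: C, bond orders sum to 1 (valence 4) → 3 H
  atom 15: aromatic c, 3 neighbours → 0 H
  atom 16: C, bond orders sum to 4 (valence 4) → 0 H
  atom 17: F (halogen, monovalent) → 0 H
  atom 18: F (halogen, monovalent) → 0 H
  atom 19: F (halogen, monovalent) → 0 H
Totals → C:11, H:9, F:4, I:1, O:3.
In Hill order: C11H9F4IO3.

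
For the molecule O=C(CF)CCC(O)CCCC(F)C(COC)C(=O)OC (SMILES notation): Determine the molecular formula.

C14H24F2O5

Walk through each heavy atom and fill implicit hydrogens from standard valence (C 4, N 3, O 2, S 2, halogen 1):
  atom 1: O, bond orders sum to 2 (valence 2) → 0 H
  atom 2: C, bond orders sum to 4 (valence 4) → 0 H
  atom 3: C, bond orders sum to 2 (valence 4) → 2 H
  atom 4: F (halogen, monovalent) → 0 H
  atom 5: C, bond orders sum to 2 (valence 4) → 2 H
  atom 6: C, bond orders sum to 2 (valence 4) → 2 H
  atom 7: C, bond orders sum to 3 (valence 4) → 1 H
  atom 8: O, bond orders sum to 1 (valence 2) → 1 H
  atom 9: C, bond orders sum to 2 (valence 4) → 2 H
  atom 10: C, bond orders sum to 2 (valence 4) → 2 H
  atom 11: C, bond orders sum to 2 (valence 4) → 2 H
  atom 12: C, bond orders sum to 3 (valence 4) → 1 H
  atom 13: F (halogen, monovalent) → 0 H
  atom 14: C, bond orders sum to 3 (valence 4) → 1 H
  atom 15: C, bond orders sum to 2 (valence 4) → 2 H
  atom 16: O, bond orders sum to 2 (valence 2) → 0 H
  atom 17: C, bond orders sum to 1 (valence 4) → 3 H
  atom 18: C, bond orders sum to 4 (valence 4) → 0 H
  atom 19: O, bond orders sum to 2 (valence 2) → 0 H
  atom 20: O, bond orders sum to 2 (valence 2) → 0 H
  atom 21: C, bond orders sum to 1 (valence 4) → 3 H
Totals → C:14, H:24, F:2, O:5.
In Hill order: C14H24F2O5.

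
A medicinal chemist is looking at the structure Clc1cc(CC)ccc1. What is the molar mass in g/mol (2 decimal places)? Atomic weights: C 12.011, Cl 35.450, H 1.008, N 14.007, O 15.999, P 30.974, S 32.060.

140.61 g/mol

First, the molecular formula is C8H9Cl (counting implicit H from valence).
  C: 8 × 12.011 = 96.088
  Cl: 1 × 35.450 = 35.450
  H: 9 × 1.008 = 9.072
Sum: 8×12.011 + 1×35.450 + 9×1.008 = 140.610 → 140.61 g/mol.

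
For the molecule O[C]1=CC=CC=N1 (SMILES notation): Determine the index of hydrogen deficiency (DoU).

Degree of unsaturation = (number of rings) + (number of π bonds).
Ring closures in the SMILES: 1.
π bonds: 3 double bonds (each 1 DoU) → 3 DoU from unsaturation.
Total DoU = 1 + 3 = 4.

4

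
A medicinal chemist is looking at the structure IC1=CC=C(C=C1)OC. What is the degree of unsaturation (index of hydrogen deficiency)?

4

Molecular formula: C7H7IO.
DoU = (2C + 2 + N − H − X) / 2, where X is the halogen count and O/S are ignored.
    = (2·7 + 2 + 0 − 7 − 1) / 2 = 8 / 2 = 4.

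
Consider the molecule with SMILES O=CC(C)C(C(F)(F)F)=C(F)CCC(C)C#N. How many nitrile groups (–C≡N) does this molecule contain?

The nitrile motif appears at heavy-atom position 16 in the SMILES.
Other groups present: 1 aldehyde, 1 alkene.
Nitrile count: 1.

1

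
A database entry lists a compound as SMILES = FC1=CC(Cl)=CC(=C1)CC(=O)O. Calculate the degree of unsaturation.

Molecular formula: C8H6ClFO2.
DoU = (2C + 2 + N − H − X) / 2, where X is the halogen count and O/S are ignored.
    = (2·8 + 2 + 0 − 6 − 2) / 2 = 10 / 2 = 5.

5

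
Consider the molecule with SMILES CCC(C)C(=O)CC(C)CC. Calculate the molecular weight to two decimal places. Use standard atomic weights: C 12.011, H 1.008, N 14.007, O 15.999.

First, the molecular formula is C10H20O (counting implicit H from valence).
  C: 10 × 12.011 = 120.110
  H: 20 × 1.008 = 20.160
  O: 1 × 15.999 = 15.999
Sum: 10×12.011 + 20×1.008 + 1×15.999 = 156.269 → 156.27 g/mol.

156.27 g/mol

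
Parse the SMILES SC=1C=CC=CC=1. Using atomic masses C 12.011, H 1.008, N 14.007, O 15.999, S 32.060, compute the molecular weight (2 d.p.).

110.17 g/mol

First, the molecular formula is C6H6S (counting implicit H from valence).
  C: 6 × 12.011 = 72.066
  H: 6 × 1.008 = 6.048
  S: 1 × 32.060 = 32.060
Sum: 6×12.011 + 6×1.008 + 1×32.060 = 110.174 → 110.17 g/mol.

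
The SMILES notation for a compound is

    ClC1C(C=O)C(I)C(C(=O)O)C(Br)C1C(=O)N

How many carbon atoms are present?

Count every carbon token in the SMILES (each C, including those in ring-closure positions and inside branches).
Carbon count: 9.

9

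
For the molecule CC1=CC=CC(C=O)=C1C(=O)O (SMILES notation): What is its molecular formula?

C9H8O3

Walk through each heavy atom and fill implicit hydrogens from standard valence (C 4, N 3, O 2, S 2, halogen 1):
  atom 1: C, bond orders sum to 1 (valence 4) → 3 H
  atom 2: C, bond orders sum to 4 (valence 4) → 0 H
  atom 3: C, bond orders sum to 3 (valence 4) → 1 H
  atom 4: C, bond orders sum to 3 (valence 4) → 1 H
  atom 5: C, bond orders sum to 3 (valence 4) → 1 H
  atom 6: C, bond orders sum to 4 (valence 4) → 0 H
  atom 7: C, bond orders sum to 3 (valence 4) → 1 H
  atom 8: O, bond orders sum to 2 (valence 2) → 0 H
  atom 9: C, bond orders sum to 4 (valence 4) → 0 H
  atom 10: C, bond orders sum to 4 (valence 4) → 0 H
  atom 11: O, bond orders sum to 2 (valence 2) → 0 H
  atom 12: O, bond orders sum to 1 (valence 2) → 1 H
Totals → C:9, H:8, O:3.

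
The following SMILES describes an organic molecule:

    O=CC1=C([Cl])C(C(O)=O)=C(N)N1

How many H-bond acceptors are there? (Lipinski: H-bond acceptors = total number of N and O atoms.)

5

N atoms: 2; O atoms: 3.
Lipinski HBA = 2 + 3 = 5.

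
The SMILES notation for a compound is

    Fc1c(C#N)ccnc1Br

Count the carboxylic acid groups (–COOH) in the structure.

0

Scan the SMILES for the carboxylic acid motif — none present.
Groups that are present: 1 nitrile.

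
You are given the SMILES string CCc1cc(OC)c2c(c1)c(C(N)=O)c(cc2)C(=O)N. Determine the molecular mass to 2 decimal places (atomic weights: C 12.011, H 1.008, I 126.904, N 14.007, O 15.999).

272.30 g/mol

First, the molecular formula is C15H16N2O3 (counting implicit H from valence).
  C: 15 × 12.011 = 180.165
  H: 16 × 1.008 = 16.128
  N: 2 × 14.007 = 28.014
  O: 3 × 15.999 = 47.997
Sum: 15×12.011 + 16×1.008 + 2×14.007 + 3×15.999 = 272.304 → 272.30 g/mol.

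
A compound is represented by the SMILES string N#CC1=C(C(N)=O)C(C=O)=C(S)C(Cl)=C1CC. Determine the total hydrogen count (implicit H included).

Walk through each heavy atom and fill implicit hydrogens from standard valence (C 4, N 3, O 2, S 2, halogen 1):
  atom 1: N, bond orders sum to 3 (valence 3) → 0 H
  atom 2: C, bond orders sum to 4 (valence 4) → 0 H
  atom 3: C, bond orders sum to 4 (valence 4) → 0 H
  atom 4: C, bond orders sum to 4 (valence 4) → 0 H
  atom 5: C, bond orders sum to 4 (valence 4) → 0 H
  atom 6: N, bond orders sum to 1 (valence 3) → 2 H
  atom 7: O, bond orders sum to 2 (valence 2) → 0 H
  atom 8: C, bond orders sum to 4 (valence 4) → 0 H
  atom 9: C, bond orders sum to 3 (valence 4) → 1 H
  atom 10: O, bond orders sum to 2 (valence 2) → 0 H
  atom 11: C, bond orders sum to 4 (valence 4) → 0 H
  atom 12: S, bond orders sum to 1 (valence 2) → 1 H
  atom 13: C, bond orders sum to 4 (valence 4) → 0 H
  atom 14: Cl (halogen, monovalent) → 0 H
  atom 15: C, bond orders sum to 4 (valence 4) → 0 H
  atom 16: C, bond orders sum to 2 (valence 4) → 2 H
  atom 17: C, bond orders sum to 1 (valence 4) → 3 H
Total hydrogens: 9.

9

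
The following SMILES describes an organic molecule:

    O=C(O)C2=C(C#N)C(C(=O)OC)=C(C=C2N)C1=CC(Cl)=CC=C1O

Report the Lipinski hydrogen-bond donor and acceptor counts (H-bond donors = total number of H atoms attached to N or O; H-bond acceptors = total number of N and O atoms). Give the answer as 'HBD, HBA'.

4, 7

Donors: find every N or O and count the H atoms it carries.
  atom 1 (O): bond orders sum to 2 → 0 H
  atom 3 (O): bond orders sum to 1 → 1 H
  atom 7 (N): bond orders sum to 3 → 0 H
  atom 10 (O): bond orders sum to 2 → 0 H
  atom 11 (O): bond orders sum to 2 → 0 H
  atom 16 (N): bond orders sum to 1 → 2 H
  atom 24 (O): bond orders sum to 1 → 1 H
Lipinski HBD = 4.
Acceptors: N atoms = 2, O atoms = 5 → HBA = 7.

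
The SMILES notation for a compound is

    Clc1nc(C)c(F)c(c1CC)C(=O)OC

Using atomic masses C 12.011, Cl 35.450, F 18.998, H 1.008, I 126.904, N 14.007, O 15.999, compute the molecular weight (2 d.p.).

231.65 g/mol

First, the molecular formula is C10H11ClFNO2 (counting implicit H from valence).
  C: 10 × 12.011 = 120.110
  Cl: 1 × 35.450 = 35.450
  F: 1 × 18.998 = 18.998
  H: 11 × 1.008 = 11.088
  N: 1 × 14.007 = 14.007
  O: 2 × 15.999 = 31.998
Sum: 10×12.011 + 1×35.450 + 1×18.998 + 11×1.008 + 1×14.007 + 2×15.999 = 231.651 → 231.65 g/mol.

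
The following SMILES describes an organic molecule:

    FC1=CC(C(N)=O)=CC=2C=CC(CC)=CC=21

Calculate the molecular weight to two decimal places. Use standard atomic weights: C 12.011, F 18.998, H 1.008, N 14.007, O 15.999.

217.24 g/mol

First, the molecular formula is C13H12FNO (counting implicit H from valence).
  C: 13 × 12.011 = 156.143
  F: 1 × 18.998 = 18.998
  H: 12 × 1.008 = 12.096
  N: 1 × 14.007 = 14.007
  O: 1 × 15.999 = 15.999
Sum: 13×12.011 + 1×18.998 + 12×1.008 + 1×14.007 + 1×15.999 = 217.243 → 217.24 g/mol.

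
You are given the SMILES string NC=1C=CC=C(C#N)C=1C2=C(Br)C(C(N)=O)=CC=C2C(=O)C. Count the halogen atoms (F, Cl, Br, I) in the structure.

Halogen atoms appear at heavy-atom position 12 (1×Br).
Other groups present: 1 amide, 1 ketone, 1 nitrile, 1 primary amine.
Halogen count: 1.

1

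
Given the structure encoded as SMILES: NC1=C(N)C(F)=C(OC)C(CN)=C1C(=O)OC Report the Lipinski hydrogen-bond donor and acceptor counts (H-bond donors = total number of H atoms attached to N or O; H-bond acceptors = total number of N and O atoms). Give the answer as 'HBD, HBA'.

Donors: find every N or O and count the H atoms it carries.
  atom 1 (N): bond orders sum to 1 → 2 H
  atom 4 (N): bond orders sum to 1 → 2 H
  atom 8 (O): bond orders sum to 2 → 0 H
  atom 12 (N): bond orders sum to 1 → 2 H
  atom 15 (O): bond orders sum to 2 → 0 H
  atom 16 (O): bond orders sum to 2 → 0 H
Lipinski HBD = 6.
Acceptors: N atoms = 3, O atoms = 3 → HBA = 6.

6, 6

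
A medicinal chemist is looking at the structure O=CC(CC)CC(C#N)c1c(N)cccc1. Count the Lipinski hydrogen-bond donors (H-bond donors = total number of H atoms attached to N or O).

2

Donors: find every N or O and count the H atoms it carries.
  atom 1 (O): bond orders sum to 2 → 0 H
  atom 9 (N): bond orders sum to 3 → 0 H
  atom 12 (N): bond orders sum to 1 → 2 H
Lipinski HBD = 2.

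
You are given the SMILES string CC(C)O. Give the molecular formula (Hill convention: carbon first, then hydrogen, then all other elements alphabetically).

Walk through each heavy atom and fill implicit hydrogens from standard valence (C 4, N 3, O 2, S 2, halogen 1):
  atom 1: C, bond orders sum to 1 (valence 4) → 3 H
  atom 2: C, bond orders sum to 3 (valence 4) → 1 H
  atom 3: C, bond orders sum to 1 (valence 4) → 3 H
  atom 4: O, bond orders sum to 1 (valence 2) → 1 H
Totals → C:3, H:8, O:1.

C3H8O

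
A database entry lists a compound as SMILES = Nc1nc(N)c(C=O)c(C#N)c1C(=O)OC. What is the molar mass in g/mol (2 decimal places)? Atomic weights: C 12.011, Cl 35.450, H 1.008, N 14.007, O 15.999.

First, the molecular formula is C9H8N4O3 (counting implicit H from valence).
  C: 9 × 12.011 = 108.099
  H: 8 × 1.008 = 8.064
  N: 4 × 14.007 = 56.028
  O: 3 × 15.999 = 47.997
Sum: 9×12.011 + 8×1.008 + 4×14.007 + 3×15.999 = 220.188 → 220.19 g/mol.

220.19 g/mol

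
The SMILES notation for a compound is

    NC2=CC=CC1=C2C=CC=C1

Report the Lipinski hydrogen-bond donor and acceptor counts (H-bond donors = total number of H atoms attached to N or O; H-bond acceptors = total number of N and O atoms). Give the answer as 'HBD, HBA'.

Donors: find every N or O and count the H atoms it carries.
  atom 1 (N): bond orders sum to 1 → 2 H
Lipinski HBD = 2.
Acceptors: N atoms = 1, O atoms = 0 → HBA = 1.

2, 1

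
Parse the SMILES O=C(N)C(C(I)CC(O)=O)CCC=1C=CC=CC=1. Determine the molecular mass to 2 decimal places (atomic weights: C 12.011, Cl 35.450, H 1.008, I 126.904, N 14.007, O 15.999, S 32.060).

First, the molecular formula is C13H16INO3 (counting implicit H from valence).
  C: 13 × 12.011 = 156.143
  H: 16 × 1.008 = 16.128
  I: 1 × 126.904 = 126.904
  N: 1 × 14.007 = 14.007
  O: 3 × 15.999 = 47.997
Sum: 13×12.011 + 16×1.008 + 1×126.904 + 1×14.007 + 3×15.999 = 361.179 → 361.18 g/mol.

361.18 g/mol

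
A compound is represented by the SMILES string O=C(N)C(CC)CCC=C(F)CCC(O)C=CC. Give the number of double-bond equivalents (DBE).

3

Degree of unsaturation = (number of rings) + (number of π bonds).
Ring closures in the SMILES: 0.
π bonds: 3 double bonds (each 1 DoU) → 3 DoU from unsaturation.
Total DoU = 0 + 3 = 3.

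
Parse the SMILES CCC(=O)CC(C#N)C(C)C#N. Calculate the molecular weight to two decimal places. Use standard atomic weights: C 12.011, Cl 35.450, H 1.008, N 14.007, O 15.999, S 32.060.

First, the molecular formula is C9H12N2O (counting implicit H from valence).
  C: 9 × 12.011 = 108.099
  H: 12 × 1.008 = 12.096
  N: 2 × 14.007 = 28.014
  O: 1 × 15.999 = 15.999
Sum: 9×12.011 + 12×1.008 + 2×14.007 + 1×15.999 = 164.208 → 164.21 g/mol.

164.21 g/mol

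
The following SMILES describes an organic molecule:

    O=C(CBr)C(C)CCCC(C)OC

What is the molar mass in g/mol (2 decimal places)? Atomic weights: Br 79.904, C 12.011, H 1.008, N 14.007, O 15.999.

First, the molecular formula is C10H19BrO2 (counting implicit H from valence).
  Br: 1 × 79.904 = 79.904
  C: 10 × 12.011 = 120.110
  H: 19 × 1.008 = 19.152
  O: 2 × 15.999 = 31.998
Sum: 1×79.904 + 10×12.011 + 19×1.008 + 2×15.999 = 251.164 → 251.16 g/mol.

251.16 g/mol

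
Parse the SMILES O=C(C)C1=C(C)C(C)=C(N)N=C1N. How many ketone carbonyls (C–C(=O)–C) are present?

The ketone motif appears at heavy-atom position 2 in the SMILES.
Other groups present: 2 primary amine.
Ketone count: 1.

1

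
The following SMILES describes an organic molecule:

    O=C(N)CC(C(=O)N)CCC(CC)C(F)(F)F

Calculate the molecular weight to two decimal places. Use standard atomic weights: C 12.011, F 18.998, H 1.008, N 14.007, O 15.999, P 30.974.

First, the molecular formula is C10H17F3N2O2 (counting implicit H from valence).
  C: 10 × 12.011 = 120.110
  F: 3 × 18.998 = 56.994
  H: 17 × 1.008 = 17.136
  N: 2 × 14.007 = 28.014
  O: 2 × 15.999 = 31.998
Sum: 10×12.011 + 3×18.998 + 17×1.008 + 2×14.007 + 2×15.999 = 254.252 → 254.25 g/mol.

254.25 g/mol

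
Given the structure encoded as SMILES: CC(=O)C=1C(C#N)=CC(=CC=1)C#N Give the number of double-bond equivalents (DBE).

Degree of unsaturation = (number of rings) + (number of π bonds).
Ring closures in the SMILES: 1.
π bonds: 4 double bonds (each 1 DoU), 2 triple bonds (each 2 DoU) → 8 DoU from unsaturation.
Total DoU = 1 + 8 = 9.

9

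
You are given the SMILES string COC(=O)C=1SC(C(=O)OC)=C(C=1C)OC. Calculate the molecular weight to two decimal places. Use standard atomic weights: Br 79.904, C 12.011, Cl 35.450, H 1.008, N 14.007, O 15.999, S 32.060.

First, the molecular formula is C10H12O5S (counting implicit H from valence).
  C: 10 × 12.011 = 120.110
  H: 12 × 1.008 = 12.096
  O: 5 × 15.999 = 79.995
  S: 1 × 32.060 = 32.060
Sum: 10×12.011 + 12×1.008 + 5×15.999 + 1×32.060 = 244.261 → 244.26 g/mol.

244.26 g/mol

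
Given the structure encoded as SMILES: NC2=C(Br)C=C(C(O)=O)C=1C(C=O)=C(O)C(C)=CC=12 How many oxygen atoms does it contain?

Scan the SMILES for O atoms (remember two-letter symbols like Cl and Br are single atoms).
Oxygen count: 4.

4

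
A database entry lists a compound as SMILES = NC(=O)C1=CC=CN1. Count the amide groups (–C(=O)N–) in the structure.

The amide motif appears at heavy-atom position 2 in the SMILES.
Amide count: 1.

1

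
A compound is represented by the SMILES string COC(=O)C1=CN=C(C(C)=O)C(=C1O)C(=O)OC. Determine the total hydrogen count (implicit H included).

Walk through each heavy atom and fill implicit hydrogens from standard valence (C 4, N 3, O 2, S 2, halogen 1):
  atom 1: C, bond orders sum to 1 (valence 4) → 3 H
  atom 2: O, bond orders sum to 2 (valence 2) → 0 H
  atom 3: C, bond orders sum to 4 (valence 4) → 0 H
  atom 4: O, bond orders sum to 2 (valence 2) → 0 H
  atom 5: C, bond orders sum to 4 (valence 4) → 0 H
  atom 6: C, bond orders sum to 3 (valence 4) → 1 H
  atom 7: N, bond orders sum to 3 (valence 3) → 0 H
  atom 8: C, bond orders sum to 4 (valence 4) → 0 H
  atom 9: C, bond orders sum to 4 (valence 4) → 0 H
  atom 10: C, bond orders sum to 1 (valence 4) → 3 H
  atom 11: O, bond orders sum to 2 (valence 2) → 0 H
  atom 12: C, bond orders sum to 4 (valence 4) → 0 H
  atom 13: C, bond orders sum to 4 (valence 4) → 0 H
  atom 14: O, bond orders sum to 1 (valence 2) → 1 H
  atom 15: C, bond orders sum to 4 (valence 4) → 0 H
  atom 16: O, bond orders sum to 2 (valence 2) → 0 H
  atom 17: O, bond orders sum to 2 (valence 2) → 0 H
  atom 18: C, bond orders sum to 1 (valence 4) → 3 H
Total hydrogens: 11.

11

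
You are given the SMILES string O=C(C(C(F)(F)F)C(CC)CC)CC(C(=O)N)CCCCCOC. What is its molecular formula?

C17H30F3NO3

Walk through each heavy atom and fill implicit hydrogens from standard valence (C 4, N 3, O 2, S 2, halogen 1):
  atom 1: O, bond orders sum to 2 (valence 2) → 0 H
  atom 2: C, bond orders sum to 4 (valence 4) → 0 H
  atom 3: C, bond orders sum to 3 (valence 4) → 1 H
  atom 4: C, bond orders sum to 4 (valence 4) → 0 H
  atom 5: F (halogen, monovalent) → 0 H
  atom 6: F (halogen, monovalent) → 0 H
  atom 7: F (halogen, monovalent) → 0 H
  atom 8: C, bond orders sum to 3 (valence 4) → 1 H
  atom 9: C, bond orders sum to 2 (valence 4) → 2 H
  atom 10: C, bond orders sum to 1 (valence 4) → 3 H
  atom 11: C, bond orders sum to 2 (valence 4) → 2 H
  atom 12: C, bond orders sum to 1 (valence 4) → 3 H
  atom 13: C, bond orders sum to 2 (valence 4) → 2 H
  atom 14: C, bond orders sum to 3 (valence 4) → 1 H
  atom 15: C, bond orders sum to 4 (valence 4) → 0 H
  atom 16: O, bond orders sum to 2 (valence 2) → 0 H
  atom 17: N, bond orders sum to 1 (valence 3) → 2 H
  atom 18: C, bond orders sum to 2 (valence 4) → 2 H
  atom 19: C, bond orders sum to 2 (valence 4) → 2 H
  atom 20: C, bond orders sum to 2 (valence 4) → 2 H
  atom 21: C, bond orders sum to 2 (valence 4) → 2 H
  atom 22: C, bond orders sum to 2 (valence 4) → 2 H
  atom 23: O, bond orders sum to 2 (valence 2) → 0 H
  atom 24: C, bond orders sum to 1 (valence 4) → 3 H
Totals → C:17, H:30, F:3, N:1, O:3.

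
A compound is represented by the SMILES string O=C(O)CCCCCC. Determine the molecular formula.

C7H14O2

Walk through each heavy atom and fill implicit hydrogens from standard valence (C 4, N 3, O 2, S 2, halogen 1):
  atom 1: O, bond orders sum to 2 (valence 2) → 0 H
  atom 2: C, bond orders sum to 4 (valence 4) → 0 H
  atom 3: O, bond orders sum to 1 (valence 2) → 1 H
  atom 4: C, bond orders sum to 2 (valence 4) → 2 H
  atom 5: C, bond orders sum to 2 (valence 4) → 2 H
  atom 6: C, bond orders sum to 2 (valence 4) → 2 H
  atom 7: C, bond orders sum to 2 (valence 4) → 2 H
  atom 8: C, bond orders sum to 2 (valence 4) → 2 H
  atom 9: C, bond orders sum to 1 (valence 4) → 3 H
Totals → C:7, H:14, O:2.
In Hill order: C7H14O2.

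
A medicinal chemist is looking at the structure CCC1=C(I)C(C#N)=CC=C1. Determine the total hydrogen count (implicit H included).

Walk through each heavy atom and fill implicit hydrogens from standard valence (C 4, N 3, O 2, S 2, halogen 1):
  atom 1: C, bond orders sum to 1 (valence 4) → 3 H
  atom 2: C, bond orders sum to 2 (valence 4) → 2 H
  atom 3: C, bond orders sum to 4 (valence 4) → 0 H
  atom 4: C, bond orders sum to 4 (valence 4) → 0 H
  atom 5: I (halogen, monovalent) → 0 H
  atom 6: C, bond orders sum to 4 (valence 4) → 0 H
  atom 7: C, bond orders sum to 4 (valence 4) → 0 H
  atom 8: N, bond orders sum to 3 (valence 3) → 0 H
  atom 9: C, bond orders sum to 3 (valence 4) → 1 H
  atom 10: C, bond orders sum to 3 (valence 4) → 1 H
  atom 11: C, bond orders sum to 3 (valence 4) → 1 H
Total hydrogens: 8.

8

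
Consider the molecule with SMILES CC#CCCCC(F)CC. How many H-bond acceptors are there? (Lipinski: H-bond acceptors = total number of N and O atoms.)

N atoms: 0; O atoms: 0.
Lipinski HBA = 0 + 0 = 0.

0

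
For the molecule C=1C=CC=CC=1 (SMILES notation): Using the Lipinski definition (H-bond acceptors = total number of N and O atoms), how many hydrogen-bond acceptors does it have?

N atoms: 0; O atoms: 0.
Lipinski HBA = 0 + 0 = 0.

0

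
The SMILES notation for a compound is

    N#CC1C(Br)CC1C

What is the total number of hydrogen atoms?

Walk through each heavy atom and fill implicit hydrogens from standard valence (C 4, N 3, O 2, S 2, halogen 1):
  atom 1: N, bond orders sum to 3 (valence 3) → 0 H
  atom 2: C, bond orders sum to 4 (valence 4) → 0 H
  atom 3: C, bond orders sum to 3 (valence 4) → 1 H
  atom 4: C, bond orders sum to 3 (valence 4) → 1 H
  atom 5: Br (halogen, monovalent) → 0 H
  atom 6: C, bond orders sum to 2 (valence 4) → 2 H
  atom 7: C, bond orders sum to 3 (valence 4) → 1 H
  atom 8: C, bond orders sum to 1 (valence 4) → 3 H
Total hydrogens: 8.

8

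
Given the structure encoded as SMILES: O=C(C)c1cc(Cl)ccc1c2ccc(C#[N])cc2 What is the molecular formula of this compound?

Walk through each heavy atom and fill implicit hydrogens from standard valence (C 4, N 3, O 2, S 2, halogen 1); for lowercase aromatic atoms, an aromatic c carries 1 H when it has two neighbours and 0 H with three, and aromatic n carries 0 H:
  atom 1: O, bond orders sum to 2 (valence 2) → 0 H
  atom 2: C, bond orders sum to 4 (valence 4) → 0 H
  atom 3: C, bond orders sum to 1 (valence 4) → 3 H
  atom 4: aromatic c, 3 neighbours → 0 H
  atom 5: aromatic c, 2 neighbours → 1 H
  atom 6: aromatic c, 3 neighbours → 0 H
  atom 7: Cl (halogen, monovalent) → 0 H
  atom 8: aromatic c, 2 neighbours → 1 H
  atom 9: aromatic c, 2 neighbours → 1 H
  atom 10: aromatic c, 3 neighbours → 0 H
  atom 11: aromatic c, 3 neighbours → 0 H
  atom 12: aromatic c, 2 neighbours → 1 H
  atom 13: aromatic c, 2 neighbours → 1 H
  atom 14: aromatic c, 3 neighbours → 0 H
  atom 15: C, bond orders sum to 4 (valence 4) → 0 H
  atom 16: N with explicit H count 0
  atom 17: aromatic c, 2 neighbours → 1 H
  atom 18: aromatic c, 2 neighbours → 1 H
Totals → C:15, H:10, Cl:1, N:1, O:1.
In Hill order: C15H10ClNO.

C15H10ClNO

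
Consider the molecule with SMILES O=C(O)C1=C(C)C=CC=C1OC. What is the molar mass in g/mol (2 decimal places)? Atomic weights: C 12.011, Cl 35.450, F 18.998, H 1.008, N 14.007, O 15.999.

First, the molecular formula is C9H10O3 (counting implicit H from valence).
  C: 9 × 12.011 = 108.099
  H: 10 × 1.008 = 10.080
  O: 3 × 15.999 = 47.997
Sum: 9×12.011 + 10×1.008 + 3×15.999 = 166.176 → 166.18 g/mol.

166.18 g/mol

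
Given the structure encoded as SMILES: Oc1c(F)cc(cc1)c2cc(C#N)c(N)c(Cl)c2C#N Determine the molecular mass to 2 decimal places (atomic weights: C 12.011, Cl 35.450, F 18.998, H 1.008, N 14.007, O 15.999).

287.68 g/mol

First, the molecular formula is C14H7ClFN3O (counting implicit H from valence).
  C: 14 × 12.011 = 168.154
  Cl: 1 × 35.450 = 35.450
  F: 1 × 18.998 = 18.998
  H: 7 × 1.008 = 7.056
  N: 3 × 14.007 = 42.021
  O: 1 × 15.999 = 15.999
Sum: 14×12.011 + 1×35.450 + 1×18.998 + 7×1.008 + 3×14.007 + 1×15.999 = 287.678 → 287.68 g/mol.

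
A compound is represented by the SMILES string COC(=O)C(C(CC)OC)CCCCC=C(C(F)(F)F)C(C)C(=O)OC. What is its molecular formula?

Walk through each heavy atom and fill implicit hydrogens from standard valence (C 4, N 3, O 2, S 2, halogen 1):
  atom 1: C, bond orders sum to 1 (valence 4) → 3 H
  atom 2: O, bond orders sum to 2 (valence 2) → 0 H
  atom 3: C, bond orders sum to 4 (valence 4) → 0 H
  atom 4: O, bond orders sum to 2 (valence 2) → 0 H
  atom 5: C, bond orders sum to 3 (valence 4) → 1 H
  atom 6: C, bond orders sum to 3 (valence 4) → 1 H
  atom 7: C, bond orders sum to 2 (valence 4) → 2 H
  atom 8: C, bond orders sum to 1 (valence 4) → 3 H
  atom 9: O, bond orders sum to 2 (valence 2) → 0 H
  atom 10: C, bond orders sum to 1 (valence 4) → 3 H
  atom 11: C, bond orders sum to 2 (valence 4) → 2 H
  atom 12: C, bond orders sum to 2 (valence 4) → 2 H
  atom 13: C, bond orders sum to 2 (valence 4) → 2 H
  atom 14: C, bond orders sum to 2 (valence 4) → 2 H
  atom 15: C, bond orders sum to 3 (valence 4) → 1 H
  atom 16: C, bond orders sum to 4 (valence 4) → 0 H
  atom 17: C, bond orders sum to 4 (valence 4) → 0 H
  atom 18: F (halogen, monovalent) → 0 H
  atom 19: F (halogen, monovalent) → 0 H
  atom 20: F (halogen, monovalent) → 0 H
  atom 21: C, bond orders sum to 3 (valence 4) → 1 H
  atom 22: C, bond orders sum to 1 (valence 4) → 3 H
  atom 23: C, bond orders sum to 4 (valence 4) → 0 H
  atom 24: O, bond orders sum to 2 (valence 2) → 0 H
  atom 25: O, bond orders sum to 2 (valence 2) → 0 H
  atom 26: C, bond orders sum to 1 (valence 4) → 3 H
Totals → C:18, H:29, F:3, O:5.
In Hill order: C18H29F3O5.

C18H29F3O5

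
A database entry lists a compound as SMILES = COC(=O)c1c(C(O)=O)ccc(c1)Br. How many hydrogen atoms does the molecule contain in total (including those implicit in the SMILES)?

Walk through each heavy atom and fill implicit hydrogens from standard valence (C 4, N 3, O 2, S 2, halogen 1); for lowercase aromatic atoms, an aromatic c carries 1 H when it has two neighbours and 0 H with three, and aromatic n carries 0 H:
  atom 1: C, bond orders sum to 1 (valence 4) → 3 H
  atom 2: O, bond orders sum to 2 (valence 2) → 0 H
  atom 3: C, bond orders sum to 4 (valence 4) → 0 H
  atom 4: O, bond orders sum to 2 (valence 2) → 0 H
  atom 5: aromatic c, 3 neighbours → 0 H
  atom 6: aromatic c, 3 neighbours → 0 H
  atom 7: C, bond orders sum to 4 (valence 4) → 0 H
  atom 8: O, bond orders sum to 1 (valence 2) → 1 H
  atom 9: O, bond orders sum to 2 (valence 2) → 0 H
  atom 10: aromatic c, 2 neighbours → 1 H
  atom 11: aromatic c, 2 neighbours → 1 H
  atom 12: aromatic c, 3 neighbours → 0 H
  atom 13: aromatic c, 2 neighbours → 1 H
  atom 14: Br (halogen, monovalent) → 0 H
Total hydrogens: 7.

7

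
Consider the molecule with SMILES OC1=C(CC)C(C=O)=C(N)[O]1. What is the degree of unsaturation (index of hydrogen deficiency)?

4

Degree of unsaturation = (number of rings) + (number of π bonds).
Ring closures in the SMILES: 1.
π bonds: 3 double bonds (each 1 DoU) → 3 DoU from unsaturation.
Total DoU = 1 + 3 = 4.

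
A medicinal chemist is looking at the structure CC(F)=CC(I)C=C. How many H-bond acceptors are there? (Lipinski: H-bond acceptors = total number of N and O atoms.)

0

N atoms: 0; O atoms: 0.
Lipinski HBA = 0 + 0 = 0.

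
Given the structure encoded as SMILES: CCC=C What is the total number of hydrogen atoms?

Walk through each heavy atom and fill implicit hydrogens from standard valence (C 4, N 3, O 2, S 2, halogen 1):
  atom 1: C, bond orders sum to 1 (valence 4) → 3 H
  atom 2: C, bond orders sum to 2 (valence 4) → 2 H
  atom 3: C, bond orders sum to 3 (valence 4) → 1 H
  atom 4: C, bond orders sum to 2 (valence 4) → 2 H
Total hydrogens: 8.

8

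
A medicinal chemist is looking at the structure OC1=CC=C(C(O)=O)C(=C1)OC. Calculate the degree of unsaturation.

Degree of unsaturation = (number of rings) + (number of π bonds).
Ring closures in the SMILES: 1.
π bonds: 4 double bonds (each 1 DoU) → 4 DoU from unsaturation.
Total DoU = 1 + 4 = 5.

5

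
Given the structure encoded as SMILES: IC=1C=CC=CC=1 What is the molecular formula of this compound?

Walk through each heavy atom and fill implicit hydrogens from standard valence (C 4, N 3, O 2, S 2, halogen 1):
  atom 1: I (halogen, monovalent) → 0 H
  atom 2: C, bond orders sum to 4 (valence 4) → 0 H
  atom 3: C, bond orders sum to 3 (valence 4) → 1 H
  atom 4: C, bond orders sum to 3 (valence 4) → 1 H
  atom 5: C, bond orders sum to 3 (valence 4) → 1 H
  atom 6: C, bond orders sum to 3 (valence 4) → 1 H
  atom 7: C, bond orders sum to 3 (valence 4) → 1 H
Totals → C:6, H:5, I:1.

C6H5I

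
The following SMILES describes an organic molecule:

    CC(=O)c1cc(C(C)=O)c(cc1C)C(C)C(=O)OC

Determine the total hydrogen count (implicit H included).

Walk through each heavy atom and fill implicit hydrogens from standard valence (C 4, N 3, O 2, S 2, halogen 1); for lowercase aromatic atoms, an aromatic c carries 1 H when it has two neighbours and 0 H with three, and aromatic n carries 0 H:
  atom 1: C, bond orders sum to 1 (valence 4) → 3 H
  atom 2: C, bond orders sum to 4 (valence 4) → 0 H
  atom 3: O, bond orders sum to 2 (valence 2) → 0 H
  atom 4: aromatic c, 3 neighbours → 0 H
  atom 5: aromatic c, 2 neighbours → 1 H
  atom 6: aromatic c, 3 neighbours → 0 H
  atom 7: C, bond orders sum to 4 (valence 4) → 0 H
  atom 8: C, bond orders sum to 1 (valence 4) → 3 H
  atom 9: O, bond orders sum to 2 (valence 2) → 0 H
  atom 10: aromatic c, 3 neighbours → 0 H
  atom 11: aromatic c, 2 neighbours → 1 H
  atom 12: aromatic c, 3 neighbours → 0 H
  atom 13: C, bond orders sum to 1 (valence 4) → 3 H
  atom 14: C, bond orders sum to 3 (valence 4) → 1 H
  atom 15: C, bond orders sum to 1 (valence 4) → 3 H
  atom 16: C, bond orders sum to 4 (valence 4) → 0 H
  atom 17: O, bond orders sum to 2 (valence 2) → 0 H
  atom 18: O, bond orders sum to 2 (valence 2) → 0 H
  atom 19: C, bond orders sum to 1 (valence 4) → 3 H
Total hydrogens: 18.

18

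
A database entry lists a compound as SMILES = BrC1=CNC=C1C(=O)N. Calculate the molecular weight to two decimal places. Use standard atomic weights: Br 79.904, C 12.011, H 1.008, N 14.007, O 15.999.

First, the molecular formula is C5H5BrN2O (counting implicit H from valence).
  Br: 1 × 79.904 = 79.904
  C: 5 × 12.011 = 60.055
  H: 5 × 1.008 = 5.040
  N: 2 × 14.007 = 28.014
  O: 1 × 15.999 = 15.999
Sum: 1×79.904 + 5×12.011 + 5×1.008 + 2×14.007 + 1×15.999 = 189.012 → 189.01 g/mol.

189.01 g/mol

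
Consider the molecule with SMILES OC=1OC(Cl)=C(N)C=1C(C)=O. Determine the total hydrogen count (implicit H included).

Walk through each heavy atom and fill implicit hydrogens from standard valence (C 4, N 3, O 2, S 2, halogen 1):
  atom 1: O, bond orders sum to 1 (valence 2) → 1 H
  atom 2: C, bond orders sum to 4 (valence 4) → 0 H
  atom 3: O, bond orders sum to 2 (valence 2) → 0 H
  atom 4: C, bond orders sum to 4 (valence 4) → 0 H
  atom 5: Cl (halogen, monovalent) → 0 H
  atom 6: C, bond orders sum to 4 (valence 4) → 0 H
  atom 7: N, bond orders sum to 1 (valence 3) → 2 H
  atom 8: C, bond orders sum to 4 (valence 4) → 0 H
  atom 9: C, bond orders sum to 4 (valence 4) → 0 H
  atom 10: C, bond orders sum to 1 (valence 4) → 3 H
  atom 11: O, bond orders sum to 2 (valence 2) → 0 H
Total hydrogens: 6.

6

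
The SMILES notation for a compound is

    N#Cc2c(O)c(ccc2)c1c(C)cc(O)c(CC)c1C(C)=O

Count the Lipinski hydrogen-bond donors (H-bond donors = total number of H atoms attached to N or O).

Donors: find every N or O and count the H atoms it carries.
  atom 1 (N): bond orders sum to 3 → 0 H
  atom 5 (O): bond orders sum to 1 → 1 H
  atom 15 (O): bond orders sum to 1 → 1 H
  atom 22 (O): bond orders sum to 2 → 0 H
Lipinski HBD = 2.

2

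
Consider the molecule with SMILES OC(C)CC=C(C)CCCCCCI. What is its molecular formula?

C12H23IO

Walk through each heavy atom and fill implicit hydrogens from standard valence (C 4, N 3, O 2, S 2, halogen 1):
  atom 1: O, bond orders sum to 1 (valence 2) → 1 H
  atom 2: C, bond orders sum to 3 (valence 4) → 1 H
  atom 3: C, bond orders sum to 1 (valence 4) → 3 H
  atom 4: C, bond orders sum to 2 (valence 4) → 2 H
  atom 5: C, bond orders sum to 3 (valence 4) → 1 H
  atom 6: C, bond orders sum to 4 (valence 4) → 0 H
  atom 7: C, bond orders sum to 1 (valence 4) → 3 H
  atom 8: C, bond orders sum to 2 (valence 4) → 2 H
  atom 9: C, bond orders sum to 2 (valence 4) → 2 H
  atom 10: C, bond orders sum to 2 (valence 4) → 2 H
  atom 11: C, bond orders sum to 2 (valence 4) → 2 H
  atom 12: C, bond orders sum to 2 (valence 4) → 2 H
  atom 13: C, bond orders sum to 2 (valence 4) → 2 H
  atom 14: I (halogen, monovalent) → 0 H
Totals → C:12, H:23, I:1, O:1.
In Hill order: C12H23IO.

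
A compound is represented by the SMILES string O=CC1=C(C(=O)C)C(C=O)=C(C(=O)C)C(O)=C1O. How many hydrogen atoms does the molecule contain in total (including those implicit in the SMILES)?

Walk through each heavy atom and fill implicit hydrogens from standard valence (C 4, N 3, O 2, S 2, halogen 1):
  atom 1: O, bond orders sum to 2 (valence 2) → 0 H
  atom 2: C, bond orders sum to 3 (valence 4) → 1 H
  atom 3: C, bond orders sum to 4 (valence 4) → 0 H
  atom 4: C, bond orders sum to 4 (valence 4) → 0 H
  atom 5: C, bond orders sum to 4 (valence 4) → 0 H
  atom 6: O, bond orders sum to 2 (valence 2) → 0 H
  atom 7: C, bond orders sum to 1 (valence 4) → 3 H
  atom 8: C, bond orders sum to 4 (valence 4) → 0 H
  atom 9: C, bond orders sum to 3 (valence 4) → 1 H
  atom 10: O, bond orders sum to 2 (valence 2) → 0 H
  atom 11: C, bond orders sum to 4 (valence 4) → 0 H
  atom 12: C, bond orders sum to 4 (valence 4) → 0 H
  atom 13: O, bond orders sum to 2 (valence 2) → 0 H
  atom 14: C, bond orders sum to 1 (valence 4) → 3 H
  atom 15: C, bond orders sum to 4 (valence 4) → 0 H
  atom 16: O, bond orders sum to 1 (valence 2) → 1 H
  atom 17: C, bond orders sum to 4 (valence 4) → 0 H
  atom 18: O, bond orders sum to 1 (valence 2) → 1 H
Total hydrogens: 10.

10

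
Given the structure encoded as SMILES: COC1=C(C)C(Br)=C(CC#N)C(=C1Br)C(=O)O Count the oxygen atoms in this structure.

Scan the SMILES for O atoms (remember two-letter symbols like Cl and Br are single atoms).
Oxygen count: 3.

3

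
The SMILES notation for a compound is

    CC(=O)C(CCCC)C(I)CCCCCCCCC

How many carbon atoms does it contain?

Count every carbon token in the SMILES (each C, including those in ring-closure positions and inside branches).
Carbon count: 17.

17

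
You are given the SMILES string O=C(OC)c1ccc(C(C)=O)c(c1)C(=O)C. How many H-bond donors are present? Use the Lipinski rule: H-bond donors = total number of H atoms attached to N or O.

Donors: find every N or O and count the H atoms it carries.
  atom 1 (O): bond orders sum to 2 → 0 H
  atom 3 (O): bond orders sum to 2 → 0 H
  atom 11 (O): bond orders sum to 2 → 0 H
  atom 15 (O): bond orders sum to 2 → 0 H
Lipinski HBD = 0.

0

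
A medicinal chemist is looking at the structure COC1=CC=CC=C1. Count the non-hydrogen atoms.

Every atom symbol written in the SMILES (organic subset) is one heavy atom; implicit H are not written.
Heavy atoms by element → C:7, O:1.
Total: 8.

8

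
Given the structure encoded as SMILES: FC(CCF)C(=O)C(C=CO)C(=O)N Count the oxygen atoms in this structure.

Scan the SMILES for O atoms (remember two-letter symbols like Cl and Br are single atoms).
Oxygen count: 3.

3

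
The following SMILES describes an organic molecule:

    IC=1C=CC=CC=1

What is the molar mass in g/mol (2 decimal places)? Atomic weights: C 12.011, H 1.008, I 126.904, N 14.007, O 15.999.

204.01 g/mol

First, the molecular formula is C6H5I (counting implicit H from valence).
  C: 6 × 12.011 = 72.066
  H: 5 × 1.008 = 5.040
  I: 1 × 126.904 = 126.904
Sum: 6×12.011 + 5×1.008 + 1×126.904 = 204.010 → 204.01 g/mol.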